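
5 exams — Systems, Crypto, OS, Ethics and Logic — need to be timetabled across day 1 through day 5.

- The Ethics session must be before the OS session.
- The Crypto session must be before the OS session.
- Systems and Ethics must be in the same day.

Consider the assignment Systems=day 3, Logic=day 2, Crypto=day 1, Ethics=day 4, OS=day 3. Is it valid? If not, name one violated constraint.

No — it violates: The Ethics session must be before the OS session

The Crypto session must be before the OS session — holds.
Systems and Ethics must be in the same day — violated.
The Ethics session must be before the OS session — violated.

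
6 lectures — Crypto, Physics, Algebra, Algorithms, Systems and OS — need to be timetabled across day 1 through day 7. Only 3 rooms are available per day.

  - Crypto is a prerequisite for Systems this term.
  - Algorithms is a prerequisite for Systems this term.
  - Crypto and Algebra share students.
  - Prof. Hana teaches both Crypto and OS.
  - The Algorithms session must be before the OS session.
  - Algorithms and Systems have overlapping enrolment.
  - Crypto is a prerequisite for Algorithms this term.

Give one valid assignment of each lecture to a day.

OS in day 3, Physics in day 1, Algorithms in day 2, Systems in day 3, Algebra in day 2, Crypto in day 1

Checking: Algorithms(day 2) before OS(day 3); Crypto(day 1) before Systems(day 3); Crypto(day 1) before Algorithms(day 2); Algorithms(day 2) before Systems(day 3); Algorithms(day 2) != Systems(day 3); Crypto(day 1) != OS(day 3); Crypto(day 1) != Algebra(day 2); max 2 per day (cap 3).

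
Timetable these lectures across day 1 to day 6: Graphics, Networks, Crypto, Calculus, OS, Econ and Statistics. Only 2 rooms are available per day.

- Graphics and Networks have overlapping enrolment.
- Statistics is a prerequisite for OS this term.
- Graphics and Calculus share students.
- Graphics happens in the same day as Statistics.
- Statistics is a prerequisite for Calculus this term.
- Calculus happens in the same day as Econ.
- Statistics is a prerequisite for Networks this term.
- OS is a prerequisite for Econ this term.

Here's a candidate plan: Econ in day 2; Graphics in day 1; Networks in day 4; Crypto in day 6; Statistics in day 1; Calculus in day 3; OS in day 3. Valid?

Invalid. OS is a prerequisite for Econ this term.

Graphics happens in the same day as Statistics — holds.
Graphics and Calculus share students — holds.
Statistics is a prerequisite for OS this term — holds.
Graphics and Networks have overlapping enrolment — holds.
Statistics is a prerequisite for Calculus this term — holds.
Only 2 rooms are available per day — holds.
OS is a prerequisite for Econ this term — violated.
Statistics is a prerequisite for Networks this term — holds.
Calculus happens in the same day as Econ — violated.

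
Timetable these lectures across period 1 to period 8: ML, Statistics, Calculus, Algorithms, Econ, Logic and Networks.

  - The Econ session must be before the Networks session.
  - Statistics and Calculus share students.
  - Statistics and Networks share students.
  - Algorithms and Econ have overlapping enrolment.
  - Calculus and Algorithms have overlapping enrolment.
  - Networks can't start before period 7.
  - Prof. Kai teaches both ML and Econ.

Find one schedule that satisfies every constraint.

Networks -> period 7, Calculus -> period 2, Econ -> period 1, Logic -> period 1, ML -> period 2, Algorithms -> period 3, Statistics -> period 1

Checking: Econ(period 1) before Networks(period 7); Algorithms(period 3) != Econ(period 1); Calculus(period 2) != Algorithms(period 3); Statistics(period 1) != Networks(period 7); Statistics(period 1) != Calculus(period 2); ML(period 2) != Econ(period 1); Networks=period 7 in [period 7,period 8].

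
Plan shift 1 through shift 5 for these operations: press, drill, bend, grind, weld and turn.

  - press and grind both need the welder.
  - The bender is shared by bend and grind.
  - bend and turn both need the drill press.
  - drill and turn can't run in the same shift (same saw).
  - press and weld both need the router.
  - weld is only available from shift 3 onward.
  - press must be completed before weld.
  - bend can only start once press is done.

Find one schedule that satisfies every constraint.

grind=shift 3, turn=shift 3, press=shift 1, bend=shift 2, drill=shift 1, weld=shift 3

Checking: press(shift 1) before weld(shift 3); press(shift 1) before bend(shift 2); press(shift 1) != grind(shift 3); press(shift 1) != weld(shift 3); bend(shift 2) != grind(shift 3); drill(shift 1) != turn(shift 3); bend(shift 2) != turn(shift 3); weld=shift 3 in [shift 3,shift 5].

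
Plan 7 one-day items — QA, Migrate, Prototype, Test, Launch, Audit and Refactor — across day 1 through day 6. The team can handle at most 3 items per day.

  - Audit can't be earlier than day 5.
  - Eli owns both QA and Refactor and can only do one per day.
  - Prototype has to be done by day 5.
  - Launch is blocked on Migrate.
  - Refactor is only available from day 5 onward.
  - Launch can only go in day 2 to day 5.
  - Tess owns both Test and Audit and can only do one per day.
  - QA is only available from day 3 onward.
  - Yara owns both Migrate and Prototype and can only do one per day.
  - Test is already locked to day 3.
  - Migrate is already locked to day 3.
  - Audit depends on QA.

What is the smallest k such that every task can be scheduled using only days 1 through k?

The precedence chain requires at least 2 distinct days.
With at most 3 per day and 7 tasks, at least 3 days are needed.
Audit can't be placed before day 5, so the schedule must run through at least day 5.
5 works (last occupied day: day 5): for example Test -> day 3; QA -> day 3; Refactor -> day 5; Migrate -> day 3; Prototype -> day 1; Launch -> day 4; Audit -> day 5.

5 days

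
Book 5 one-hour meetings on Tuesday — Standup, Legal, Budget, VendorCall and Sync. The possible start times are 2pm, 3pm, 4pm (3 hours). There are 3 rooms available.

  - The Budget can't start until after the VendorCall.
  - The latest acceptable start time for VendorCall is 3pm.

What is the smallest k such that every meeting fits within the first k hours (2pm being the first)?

2 hours

The precedence chain requires at least 2 distinct hours.
With at most 3 per hour and 5 meetings, at least 2 hours are needed.
2 works (last occupied hour: 3pm): for example Standup -> 2pm, VendorCall -> 2pm, Budget -> 3pm, Sync -> 3pm, Legal -> 2pm.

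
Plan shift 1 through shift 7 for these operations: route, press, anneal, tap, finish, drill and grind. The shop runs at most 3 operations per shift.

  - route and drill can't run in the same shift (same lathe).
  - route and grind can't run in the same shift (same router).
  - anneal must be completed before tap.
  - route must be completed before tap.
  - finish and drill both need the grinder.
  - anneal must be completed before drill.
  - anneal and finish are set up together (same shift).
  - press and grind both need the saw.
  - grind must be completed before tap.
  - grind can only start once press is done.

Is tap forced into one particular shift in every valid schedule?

tap can be shift 3 (e.g. grind -> shift 2, tap -> shift 3, route -> shift 1, anneal -> shift 2, press -> shift 1, finish -> shift 2, drill -> shift 3) or shift 4 (e.g. route=shift 3, tap=shift 4, anneal=shift 1, drill=shift 2, finish=shift 1, grind=shift 2, press=shift 1).

No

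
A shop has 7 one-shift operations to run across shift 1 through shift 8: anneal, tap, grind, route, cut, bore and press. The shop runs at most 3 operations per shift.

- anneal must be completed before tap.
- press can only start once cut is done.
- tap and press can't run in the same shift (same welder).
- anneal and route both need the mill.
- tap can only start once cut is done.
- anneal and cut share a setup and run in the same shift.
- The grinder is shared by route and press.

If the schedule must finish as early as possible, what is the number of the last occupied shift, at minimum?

The precedence chain requires at least 2 distinct shifts.
With at most 3 per shift and 7 operations, at least 3 shifts are needed.
3 works (last occupied shift: shift 3): for example route in shift 2; tap in shift 2; anneal in shift 1; grind in shift 1; cut in shift 1; press in shift 3; bore in shift 2.

3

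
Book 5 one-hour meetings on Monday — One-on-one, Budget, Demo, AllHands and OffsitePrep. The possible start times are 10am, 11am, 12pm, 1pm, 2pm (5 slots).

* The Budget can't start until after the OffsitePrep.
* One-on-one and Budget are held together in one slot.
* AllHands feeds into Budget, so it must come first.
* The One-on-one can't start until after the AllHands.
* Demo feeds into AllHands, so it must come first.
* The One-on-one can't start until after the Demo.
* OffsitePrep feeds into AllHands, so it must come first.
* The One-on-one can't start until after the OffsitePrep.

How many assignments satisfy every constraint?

20

Splitting on One-on-one: it can be 12pm (1), 1pm (5), 2pm (14). Listing each branch's schedules as (Budget, Demo, AllHands, OffsitePrep):
One-on-one=12pm: (12pm,10am,11am,10am) — 1.
One-on-one=1pm: (1pm,10am,11am,10am) (1pm,10am,12pm,10am) (1pm,10am,12pm,11am) (1pm,11am,12pm,10am) (1pm,11am,12pm,11am) — 5.
One-on-one=2pm: (2pm,10am,11am,10am) (2pm,10am,12pm,10am) (2pm,10am,12pm,11am) (2pm,10am,1pm,10am) (2pm,10am,1pm,11am) (2pm,10am,1pm,12pm) (2pm,11am,12pm,10am) (2pm,11am,12pm,11am) (2pm,11am,1pm,10am) (2pm,11am,1pm,11am) (2pm,11am,1pm,12pm) (2pm,12pm,1pm,10am) (2pm,12pm,1pm,11am) (2pm,12pm,1pm,12pm) — 14.
Summing: 1 + 5 + 14 = 20.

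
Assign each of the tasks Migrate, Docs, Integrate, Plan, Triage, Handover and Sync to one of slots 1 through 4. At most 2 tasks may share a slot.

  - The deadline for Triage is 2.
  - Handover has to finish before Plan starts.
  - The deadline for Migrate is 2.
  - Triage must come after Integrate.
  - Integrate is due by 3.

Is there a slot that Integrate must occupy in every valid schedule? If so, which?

Integrate's own window allows nothing later than 3; downstream work caps Integrate at 1.
So Integrate is pinned to 1.

1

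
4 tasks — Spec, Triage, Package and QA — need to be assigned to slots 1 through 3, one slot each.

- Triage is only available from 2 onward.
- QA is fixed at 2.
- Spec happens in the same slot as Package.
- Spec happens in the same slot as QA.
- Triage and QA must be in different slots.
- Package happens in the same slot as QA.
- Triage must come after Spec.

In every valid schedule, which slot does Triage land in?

3

Triage's window is 2–3.
QA is fixed at 2, and Triage can't share a slot with QA.
So Triage must be 3.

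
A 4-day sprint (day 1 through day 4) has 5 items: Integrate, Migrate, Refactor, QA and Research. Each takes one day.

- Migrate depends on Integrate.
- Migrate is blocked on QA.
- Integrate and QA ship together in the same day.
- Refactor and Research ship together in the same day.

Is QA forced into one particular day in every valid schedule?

QA can be day 1 (e.g. Migrate in day 2, Integrate in day 1, QA in day 1, Refactor in day 1, Research in day 1) or day 2 (e.g. Refactor=day 1; Migrate=day 3; QA=day 2; Research=day 1; Integrate=day 2).

No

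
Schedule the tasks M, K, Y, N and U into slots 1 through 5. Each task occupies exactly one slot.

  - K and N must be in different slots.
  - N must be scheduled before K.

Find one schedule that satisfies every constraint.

U -> 1, N -> 1, M -> 1, Y -> 1, K -> 2

Checking: N(1) before K(2); K(2) != N(1).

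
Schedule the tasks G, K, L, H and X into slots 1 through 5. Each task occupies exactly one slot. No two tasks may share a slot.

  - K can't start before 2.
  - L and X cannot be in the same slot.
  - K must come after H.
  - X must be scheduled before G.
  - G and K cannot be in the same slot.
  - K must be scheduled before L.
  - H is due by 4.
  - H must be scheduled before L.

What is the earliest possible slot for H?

H's own window allows nothing later than 4; downstream work caps H at 3.
H at 1 is achievable: H -> 1, K -> 2, X -> 4, G -> 5, L -> 3.

1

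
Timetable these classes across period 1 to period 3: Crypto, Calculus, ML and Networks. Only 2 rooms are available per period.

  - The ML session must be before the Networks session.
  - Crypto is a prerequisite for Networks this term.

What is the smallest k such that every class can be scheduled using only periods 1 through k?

2 periods

The precedence chain requires at least 2 distinct periods.
With at most 2 per period and 4 classes, at least 2 periods are needed.
2 works (last occupied period: period 2): for example ML=period 1, Calculus=period 2, Networks=period 2, Crypto=period 1.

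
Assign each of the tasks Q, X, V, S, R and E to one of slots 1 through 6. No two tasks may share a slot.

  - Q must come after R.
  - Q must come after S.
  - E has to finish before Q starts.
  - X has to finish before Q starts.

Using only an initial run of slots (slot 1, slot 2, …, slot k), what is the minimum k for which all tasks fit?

The precedence chain requires at least 2 distinct slots.
With at most 1 per slot and 6 tasks, at least 6 slots are needed.
6 works (last occupied slot: 6): for example Q=5, E=4, S=2, X=1, R=3, V=6.

6 slots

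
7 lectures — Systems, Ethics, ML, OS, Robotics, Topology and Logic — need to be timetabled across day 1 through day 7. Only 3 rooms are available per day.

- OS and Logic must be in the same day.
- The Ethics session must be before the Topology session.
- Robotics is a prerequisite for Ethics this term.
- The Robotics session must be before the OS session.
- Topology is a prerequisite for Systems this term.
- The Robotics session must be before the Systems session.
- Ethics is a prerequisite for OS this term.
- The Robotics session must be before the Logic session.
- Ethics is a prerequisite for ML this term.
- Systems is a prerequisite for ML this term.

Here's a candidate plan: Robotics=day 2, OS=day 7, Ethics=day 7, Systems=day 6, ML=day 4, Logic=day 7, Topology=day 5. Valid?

No — it violates: Ethics is a prerequisite for ML this term

Systems is a prerequisite for ML this term — violated.
Only 3 rooms are available per day — holds.
The Robotics session must be before the OS session — holds.
The Robotics session must be before the Systems session — holds.
Robotics is a prerequisite for Ethics this term — holds.
Topology is a prerequisite for Systems this term — holds.
OS and Logic must be in the same day — holds.
Ethics is a prerequisite for OS this term — violated.
The Ethics session must be before the Topology session — violated.
The Robotics session must be before the Logic session — holds.
Ethics is a prerequisite for ML this term — violated.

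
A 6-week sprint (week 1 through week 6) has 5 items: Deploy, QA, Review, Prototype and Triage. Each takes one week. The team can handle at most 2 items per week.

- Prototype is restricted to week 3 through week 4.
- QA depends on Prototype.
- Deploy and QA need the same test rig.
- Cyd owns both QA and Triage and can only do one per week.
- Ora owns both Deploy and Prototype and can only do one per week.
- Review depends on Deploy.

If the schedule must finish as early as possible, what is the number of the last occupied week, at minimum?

The precedence chain requires at least 2 distinct weeks.
With at most 2 per week and 5 tasks, at least 3 weeks are needed.
Propagating the time windows through the other constraints, QA can't land before week 4, so the schedule must run through at least week 4.
4 works (last occupied week: week 4): for example Deploy -> week 1; QA -> week 4; Triage -> week 1; Review -> week 2; Prototype -> week 3.

week 4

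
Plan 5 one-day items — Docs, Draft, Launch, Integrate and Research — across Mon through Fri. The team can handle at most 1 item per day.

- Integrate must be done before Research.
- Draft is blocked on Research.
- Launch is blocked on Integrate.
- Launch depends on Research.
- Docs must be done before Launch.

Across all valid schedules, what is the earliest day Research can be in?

Tue

Precedence pushes Research to at least Tue; downstream work caps Research at Thu.
Research at Tue is achievable: Research in Tue, Launch in Thu, Docs in Wed, Draft in Fri, Integrate in Mon.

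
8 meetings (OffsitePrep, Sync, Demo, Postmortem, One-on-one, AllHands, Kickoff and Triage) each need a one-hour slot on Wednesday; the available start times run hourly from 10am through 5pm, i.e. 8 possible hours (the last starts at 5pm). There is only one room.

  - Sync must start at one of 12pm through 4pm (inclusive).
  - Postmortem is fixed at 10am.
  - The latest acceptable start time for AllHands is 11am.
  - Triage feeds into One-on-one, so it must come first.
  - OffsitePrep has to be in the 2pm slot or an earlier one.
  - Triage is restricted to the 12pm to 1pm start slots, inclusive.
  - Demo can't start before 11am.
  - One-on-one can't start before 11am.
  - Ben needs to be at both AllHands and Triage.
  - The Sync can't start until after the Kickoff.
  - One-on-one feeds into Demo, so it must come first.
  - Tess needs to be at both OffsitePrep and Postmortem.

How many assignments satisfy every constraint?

Splitting on OffsitePrep: it can be 12pm (3), 1pm (3), 2pm (5). Listing each branch's schedules as (Sync, Demo, Postmortem, One-on-one, AllHands, Kickoff, Triage):
OffsitePrep=12pm: (3pm,5pm,10am,4pm,11am,2pm,1pm) (4pm,5pm,10am,2pm,11am,3pm,1pm) (4pm,5pm,10am,3pm,11am,2pm,1pm) — 3.
OffsitePrep=1pm: (3pm,5pm,10am,4pm,11am,2pm,12pm) (4pm,5pm,10am,2pm,11am,3pm,12pm) (4pm,5pm,10am,3pm,11am,2pm,12pm) — 3.
OffsitePrep=2pm: (3pm,5pm,10am,4pm,11am,12pm,1pm) (3pm,5pm,10am,4pm,11am,1pm,12pm) (4pm,5pm,10am,1pm,11am,3pm,12pm) (4pm,5pm,10am,3pm,11am,12pm,1pm) (4pm,5pm,10am,3pm,11am,1pm,12pm) — 5.
Summing: 3 + 3 + 5 = 11.

11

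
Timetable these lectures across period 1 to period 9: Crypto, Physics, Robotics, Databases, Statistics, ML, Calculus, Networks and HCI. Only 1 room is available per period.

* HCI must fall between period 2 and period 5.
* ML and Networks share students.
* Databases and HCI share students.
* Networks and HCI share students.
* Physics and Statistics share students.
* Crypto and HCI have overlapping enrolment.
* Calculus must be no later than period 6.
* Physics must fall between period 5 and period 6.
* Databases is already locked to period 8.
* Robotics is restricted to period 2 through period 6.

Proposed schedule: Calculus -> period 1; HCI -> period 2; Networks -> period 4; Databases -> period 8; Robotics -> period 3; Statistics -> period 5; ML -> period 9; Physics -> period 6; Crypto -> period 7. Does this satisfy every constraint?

Yes

Physics must fall between period 5 and period 6 — holds.
Crypto and HCI have overlapping enrolment — holds.
HCI must fall between period 2 and period 5 — holds.
Calculus must be no later than period 6 — holds.
Networks and HCI share students — holds.
Databases and HCI share students — holds.
Robotics is restricted to period 2 through period 6 — holds.
Physics and Statistics share students — holds.
ML and Networks share students — holds.
Databases is already locked to period 8 — holds.
Only 1 room is available per period — holds.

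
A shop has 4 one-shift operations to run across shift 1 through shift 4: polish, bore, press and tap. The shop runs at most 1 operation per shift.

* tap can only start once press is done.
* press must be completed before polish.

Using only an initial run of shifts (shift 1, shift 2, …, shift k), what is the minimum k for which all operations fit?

The precedence chain requires at least 2 distinct shifts.
With at most 1 per shift and 4 operations, at least 4 shifts are needed.
4 works (last occupied shift: shift 4): for example polish -> shift 2; press -> shift 1; bore -> shift 4; tap -> shift 3.

4 shifts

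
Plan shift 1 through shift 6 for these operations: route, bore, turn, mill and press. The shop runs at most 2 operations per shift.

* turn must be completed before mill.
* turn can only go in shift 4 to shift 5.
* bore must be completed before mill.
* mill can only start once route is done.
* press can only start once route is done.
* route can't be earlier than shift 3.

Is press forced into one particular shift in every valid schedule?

No

press can be shift 4 (e.g. press=shift 4; mill=shift 5; bore=shift 1; route=shift 3; turn=shift 4) or shift 5 (e.g. mill -> shift 5; route -> shift 3; bore -> shift 1; press -> shift 5; turn -> shift 4).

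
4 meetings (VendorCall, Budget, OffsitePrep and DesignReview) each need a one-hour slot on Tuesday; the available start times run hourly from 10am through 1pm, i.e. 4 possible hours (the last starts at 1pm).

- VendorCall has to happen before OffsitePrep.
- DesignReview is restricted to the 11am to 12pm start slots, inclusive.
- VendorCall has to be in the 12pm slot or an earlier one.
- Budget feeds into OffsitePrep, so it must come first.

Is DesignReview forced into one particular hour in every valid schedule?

No

DesignReview can be 11am (e.g. VendorCall in 10am; DesignReview in 11am; Budget in 10am; OffsitePrep in 11am) or 12pm (e.g. VendorCall -> 10am; Budget -> 10am; DesignReview -> 12pm; OffsitePrep -> 11am).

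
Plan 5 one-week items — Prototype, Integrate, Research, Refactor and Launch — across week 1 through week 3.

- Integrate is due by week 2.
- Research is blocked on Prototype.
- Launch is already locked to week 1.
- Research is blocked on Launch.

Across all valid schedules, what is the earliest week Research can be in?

week 2

Precedence pushes Research to at least week 2.
Research at week 2 is achievable: Launch=week 1; Prototype=week 1; Integrate=week 1; Research=week 2; Refactor=week 1.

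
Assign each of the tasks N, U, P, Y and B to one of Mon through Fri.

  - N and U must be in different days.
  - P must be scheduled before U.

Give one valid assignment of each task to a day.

N=Mon, B=Mon, P=Mon, U=Tue, Y=Mon

Checking: P(Mon) before U(Tue); N(Mon) != U(Tue).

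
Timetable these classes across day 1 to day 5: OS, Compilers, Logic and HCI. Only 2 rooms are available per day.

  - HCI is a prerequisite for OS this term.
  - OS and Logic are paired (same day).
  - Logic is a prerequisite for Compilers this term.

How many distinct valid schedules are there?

Splitting on OS: it can be day 2 (3), day 3 (4), day 4 (3). Listing each branch's schedules as (Compilers, Logic, HCI) by day number:
OS=day 2: (3,2,1) (4,2,1) (5,2,1) — 3.
OS=day 3: (4,3,1) (4,3,2) (5,3,1) (5,3,2) — 4.
OS=day 4: (5,4,1) (5,4,2) (5,4,3) — 3.
Summing: 3 + 4 + 3 = 10.

10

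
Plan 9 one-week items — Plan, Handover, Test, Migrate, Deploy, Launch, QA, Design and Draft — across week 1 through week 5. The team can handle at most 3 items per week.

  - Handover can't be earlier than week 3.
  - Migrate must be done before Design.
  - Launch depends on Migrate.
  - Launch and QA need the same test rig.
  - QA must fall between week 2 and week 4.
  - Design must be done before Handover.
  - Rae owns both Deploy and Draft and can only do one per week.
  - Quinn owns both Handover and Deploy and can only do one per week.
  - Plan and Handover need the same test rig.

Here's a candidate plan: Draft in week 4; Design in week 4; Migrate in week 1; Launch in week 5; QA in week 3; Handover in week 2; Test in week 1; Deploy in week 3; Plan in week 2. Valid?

Invalid. Plan and Handover need the same test rig.

Launch depends on Migrate — holds.
Handover can't be earlier than week 3 — violated.
QA must fall between week 2 and week 4 — holds.
Design must be done before Handover — violated.
Launch and QA need the same test rig — holds.
Migrate must be done before Design — holds.
Plan and Handover need the same test rig — violated.
The team can handle at most 3 items per week — holds.
Quinn owns both Handover and Deploy and can only do one per week — holds.
Rae owns both Deploy and Draft and can only do one per week — holds.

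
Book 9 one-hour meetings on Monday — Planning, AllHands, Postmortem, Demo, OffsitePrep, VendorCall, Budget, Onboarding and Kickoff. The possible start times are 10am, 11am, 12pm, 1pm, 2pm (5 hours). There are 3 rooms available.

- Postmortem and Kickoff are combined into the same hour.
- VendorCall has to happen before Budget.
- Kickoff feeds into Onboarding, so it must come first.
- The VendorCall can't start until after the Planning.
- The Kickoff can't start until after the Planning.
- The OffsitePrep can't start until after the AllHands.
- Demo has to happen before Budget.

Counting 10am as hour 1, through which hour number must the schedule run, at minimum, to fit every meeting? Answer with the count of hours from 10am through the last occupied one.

3

The precedence chain requires at least 3 distinct hours.
With at most 3 per hour and 9 meetings, at least 3 hours are needed.
3 works (last occupied hour: 12pm): for example Onboarding -> 12pm, Postmortem -> 11am, Kickoff -> 11am, Demo -> 10am, OffsitePrep -> 12pm, Budget -> 12pm, Planning -> 10am, VendorCall -> 11am, AllHands -> 10am.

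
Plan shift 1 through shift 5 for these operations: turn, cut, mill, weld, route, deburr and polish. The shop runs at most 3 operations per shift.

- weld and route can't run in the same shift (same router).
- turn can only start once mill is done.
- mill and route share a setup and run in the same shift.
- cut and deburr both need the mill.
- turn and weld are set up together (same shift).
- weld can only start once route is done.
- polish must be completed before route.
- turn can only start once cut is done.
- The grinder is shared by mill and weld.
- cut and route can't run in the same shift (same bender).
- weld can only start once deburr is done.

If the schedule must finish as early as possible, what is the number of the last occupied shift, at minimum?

shift 3

The precedence chain requires at least 3 distinct shifts.
With at most 3 per shift and 7 operations, at least 3 shifts are needed.
3 works (last occupied shift: shift 3): for example deburr=shift 2; route=shift 2; weld=shift 3; polish=shift 1; cut=shift 1; turn=shift 3; mill=shift 2.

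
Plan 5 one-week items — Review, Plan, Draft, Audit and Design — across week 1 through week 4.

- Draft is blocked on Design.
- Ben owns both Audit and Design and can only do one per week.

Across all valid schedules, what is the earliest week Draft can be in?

week 2

Precedence pushes Draft to at least week 2.
Draft at week 2 is achievable: Design -> week 1; Audit -> week 2; Draft -> week 2; Plan -> week 1; Review -> week 1.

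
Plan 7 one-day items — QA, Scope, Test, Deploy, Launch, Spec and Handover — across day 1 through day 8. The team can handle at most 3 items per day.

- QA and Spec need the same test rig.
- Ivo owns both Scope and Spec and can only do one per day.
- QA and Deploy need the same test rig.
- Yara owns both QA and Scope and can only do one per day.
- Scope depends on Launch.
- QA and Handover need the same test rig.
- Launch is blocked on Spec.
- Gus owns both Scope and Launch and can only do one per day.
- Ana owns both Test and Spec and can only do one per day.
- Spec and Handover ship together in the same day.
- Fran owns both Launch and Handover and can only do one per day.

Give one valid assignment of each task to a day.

Launch in day 2; Spec in day 1; Handover in day 1; Deploy in day 1; QA in day 2; Scope in day 3; Test in day 2

Checking: Spec(day 1) before Launch(day 2); Launch(day 2) before Scope(day 3); QA(day 2) != Spec(day 1); Test(day 2) != Spec(day 1); QA(day 2) != Scope(day 3); Scope(day 3) != Launch(day 2); Launch(day 2) != Handover(day 1); QA(day 2) != Handover(day 1); Scope(day 3) != Spec(day 1); QA(day 2) != Deploy(day 1); Spec = Handover = day 1; max 3 per day (cap 3).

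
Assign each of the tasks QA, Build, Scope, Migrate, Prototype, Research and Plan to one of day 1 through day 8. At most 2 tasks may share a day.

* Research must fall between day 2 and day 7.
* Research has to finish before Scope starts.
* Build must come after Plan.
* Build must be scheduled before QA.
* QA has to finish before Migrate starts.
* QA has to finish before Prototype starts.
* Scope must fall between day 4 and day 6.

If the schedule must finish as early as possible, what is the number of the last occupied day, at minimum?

day 5

The precedence chain requires at least 4 distinct days.
With at most 2 per day and 7 tasks, at least 4 days are needed.
Could 4 days be enough, i.e. nothing placed later than day 4? No: Scope's window within 4 days is {day 4}; Build must come after Plan (at day 1 or later) → {day 2, day 3, day 4}; Prototype must come after QA (at day 1 or later) → {day 2, day 3, day 4}; QA must come before Prototype (at day 4 or earlier) → {day 1, day 2, day 3}; Migrate must come after QA (at day 1 or later) → {day 2, day 3, day 4}; QA must come after Build (at day 2 or later) → {day 3}; Prototype must come after QA (at day 3 or later) → {day 4}; Migrate must come after QA (at day 3 or later) → {day 4}; that puts Scope, Migrate and Prototype all in day 4 — more than 2 per day.
So 4 days is not enough.
5 works (last occupied day: day 5): for example Migrate -> day 4, Prototype -> day 5, Research -> day 2, QA -> day 3, Plan -> day 1, Scope -> day 4, Build -> day 2.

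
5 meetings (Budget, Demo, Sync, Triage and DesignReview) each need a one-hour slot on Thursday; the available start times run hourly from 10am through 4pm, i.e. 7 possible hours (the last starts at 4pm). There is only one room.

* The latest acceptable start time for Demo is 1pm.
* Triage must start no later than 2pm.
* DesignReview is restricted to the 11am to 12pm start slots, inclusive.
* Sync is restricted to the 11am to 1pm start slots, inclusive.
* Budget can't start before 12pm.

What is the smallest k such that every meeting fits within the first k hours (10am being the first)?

With at most 1 per hour and 5 meetings, at least 5 hours are needed.
Budget can't be placed before 12pm — that is hour 3 counting from 10am — so the schedule must run through at least 3 hours.
5 works (last occupied hour: 2pm): for example Triage -> 2pm, DesignReview -> 11am, Budget -> 12pm, Sync -> 1pm, Demo -> 10am.

5 hours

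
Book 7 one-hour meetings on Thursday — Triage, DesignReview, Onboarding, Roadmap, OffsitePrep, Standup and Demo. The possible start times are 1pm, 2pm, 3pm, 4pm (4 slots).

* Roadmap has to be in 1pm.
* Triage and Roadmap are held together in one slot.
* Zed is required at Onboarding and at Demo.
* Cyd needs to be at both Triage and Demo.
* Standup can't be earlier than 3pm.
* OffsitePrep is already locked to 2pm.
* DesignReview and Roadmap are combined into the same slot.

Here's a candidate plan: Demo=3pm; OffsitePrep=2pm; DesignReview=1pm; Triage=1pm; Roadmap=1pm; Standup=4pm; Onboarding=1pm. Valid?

DesignReview and Roadmap are combined into the same slot — holds.
Zed is required at Onboarding and at Demo — holds.
OffsitePrep is already locked to 2pm — holds.
Triage and Roadmap are held together in one slot — holds.
Roadmap has to be in 1pm — holds.
Cyd needs to be at both Triage and Demo — holds.
Standup can't be earlier than 3pm — holds.

Yes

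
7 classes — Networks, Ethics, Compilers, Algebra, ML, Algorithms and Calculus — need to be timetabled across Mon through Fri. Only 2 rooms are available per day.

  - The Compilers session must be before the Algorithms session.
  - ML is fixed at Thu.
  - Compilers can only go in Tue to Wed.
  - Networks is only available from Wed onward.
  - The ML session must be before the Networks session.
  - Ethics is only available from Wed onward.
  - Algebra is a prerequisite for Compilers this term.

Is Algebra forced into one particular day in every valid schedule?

Algebra can be Mon (e.g. Ethics -> Wed, Algebra -> Mon, Algorithms -> Wed, ML -> Thu, Networks -> Fri, Calculus -> Mon, Compilers -> Tue) or Tue (e.g. Calculus in Mon; Algorithms in Thu; Ethics in Wed; Networks in Fri; Compilers in Wed; ML in Thu; Algebra in Tue).

No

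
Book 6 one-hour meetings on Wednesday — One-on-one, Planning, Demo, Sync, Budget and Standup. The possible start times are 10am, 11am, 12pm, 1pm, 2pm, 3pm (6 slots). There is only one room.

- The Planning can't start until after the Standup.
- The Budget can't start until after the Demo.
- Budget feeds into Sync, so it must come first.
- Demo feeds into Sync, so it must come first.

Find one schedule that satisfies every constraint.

Budget -> 11am, Sync -> 12pm, Standup -> 1pm, Demo -> 10am, Planning -> 2pm, One-on-one -> 3pm

Checking: Standup(1pm) before Planning(2pm); Demo(10am) before Budget(11am); Budget(11am) before Sync(12pm); Demo(10am) before Sync(12pm); max 1 per slot (cap 1).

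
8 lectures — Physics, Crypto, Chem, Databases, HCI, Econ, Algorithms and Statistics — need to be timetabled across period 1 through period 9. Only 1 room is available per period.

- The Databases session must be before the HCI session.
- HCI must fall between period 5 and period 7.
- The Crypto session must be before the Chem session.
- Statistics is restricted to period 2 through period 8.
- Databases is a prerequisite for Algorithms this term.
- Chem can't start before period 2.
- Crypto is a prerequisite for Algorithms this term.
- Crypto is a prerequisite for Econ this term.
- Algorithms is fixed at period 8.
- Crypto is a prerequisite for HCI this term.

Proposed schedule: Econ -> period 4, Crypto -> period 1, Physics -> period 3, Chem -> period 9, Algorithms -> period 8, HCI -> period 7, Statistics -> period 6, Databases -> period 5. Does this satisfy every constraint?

Yes, all constraints hold

Crypto is a prerequisite for HCI this term — holds.
Crypto is a prerequisite for Algorithms this term — holds.
HCI must fall between period 5 and period 7 — holds.
The Databases session must be before the HCI session — holds.
Statistics is restricted to period 2 through period 8 — holds.
Chem can't start before period 2 — holds.
Databases is a prerequisite for Algorithms this term — holds.
Crypto is a prerequisite for Econ this term — holds.
Only 1 room is available per period — holds.
Algorithms is fixed at period 8 — holds.
The Crypto session must be before the Chem session — holds.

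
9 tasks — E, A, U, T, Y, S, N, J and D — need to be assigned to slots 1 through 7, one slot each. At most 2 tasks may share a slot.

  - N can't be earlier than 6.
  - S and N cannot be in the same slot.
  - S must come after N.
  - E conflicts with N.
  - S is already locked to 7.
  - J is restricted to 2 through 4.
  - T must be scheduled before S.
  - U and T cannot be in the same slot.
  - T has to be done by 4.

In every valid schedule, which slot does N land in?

6

N's window is 6–7.
S is fixed at 7, and N can't share a slot with S.
So N must be 6.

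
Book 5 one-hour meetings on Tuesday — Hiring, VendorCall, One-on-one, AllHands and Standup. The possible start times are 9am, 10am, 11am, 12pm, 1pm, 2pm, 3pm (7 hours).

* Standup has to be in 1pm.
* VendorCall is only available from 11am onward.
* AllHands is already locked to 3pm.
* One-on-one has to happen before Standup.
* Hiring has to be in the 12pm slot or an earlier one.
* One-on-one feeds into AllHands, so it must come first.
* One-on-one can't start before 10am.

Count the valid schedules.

60

Splitting on Hiring: it can be 9am (15), 10am (15), 11am (15), 12pm (15). Listing each branch's schedules as (VendorCall, One-on-one, AllHands, Standup):
Hiring=9am: (11am,10am,3pm,1pm) (11am,11am,3pm,1pm) (11am,12pm,3pm,1pm) (12pm,10am,3pm,1pm) (12pm,11am,3pm,1pm) (12pm,12pm,3pm,1pm) (1pm,10am,3pm,1pm) (1pm,11am,3pm,1pm) (1pm,12pm,3pm,1pm) (2pm,10am,3pm,1pm) (2pm,11am,3pm,1pm) (2pm,12pm,3pm,1pm) (3pm,10am,3pm,1pm) (3pm,11am,3pm,1pm) (3pm,12pm,3pm,1pm) — 15.
Hiring=10am: (11am,10am,3pm,1pm) (11am,11am,3pm,1pm) (11am,12pm,3pm,1pm) (12pm,10am,3pm,1pm) (12pm,11am,3pm,1pm) (12pm,12pm,3pm,1pm) (1pm,10am,3pm,1pm) (1pm,11am,3pm,1pm) (1pm,12pm,3pm,1pm) (2pm,10am,3pm,1pm) (2pm,11am,3pm,1pm) (2pm,12pm,3pm,1pm) (3pm,10am,3pm,1pm) (3pm,11am,3pm,1pm) (3pm,12pm,3pm,1pm) — 15.
Hiring=11am: (11am,10am,3pm,1pm) (11am,11am,3pm,1pm) (11am,12pm,3pm,1pm) (12pm,10am,3pm,1pm) (12pm,11am,3pm,1pm) (12pm,12pm,3pm,1pm) (1pm,10am,3pm,1pm) (1pm,11am,3pm,1pm) (1pm,12pm,3pm,1pm) (2pm,10am,3pm,1pm) (2pm,11am,3pm,1pm) (2pm,12pm,3pm,1pm) (3pm,10am,3pm,1pm) (3pm,11am,3pm,1pm) (3pm,12pm,3pm,1pm) — 15.
Hiring=12pm: (11am,10am,3pm,1pm) (11am,11am,3pm,1pm) (11am,12pm,3pm,1pm) (12pm,10am,3pm,1pm) (12pm,11am,3pm,1pm) (12pm,12pm,3pm,1pm) (1pm,10am,3pm,1pm) (1pm,11am,3pm,1pm) (1pm,12pm,3pm,1pm) (2pm,10am,3pm,1pm) (2pm,11am,3pm,1pm) (2pm,12pm,3pm,1pm) (3pm,10am,3pm,1pm) (3pm,11am,3pm,1pm) (3pm,12pm,3pm,1pm) — 15.
Summing: 15 + 15 + 15 + 15 = 60.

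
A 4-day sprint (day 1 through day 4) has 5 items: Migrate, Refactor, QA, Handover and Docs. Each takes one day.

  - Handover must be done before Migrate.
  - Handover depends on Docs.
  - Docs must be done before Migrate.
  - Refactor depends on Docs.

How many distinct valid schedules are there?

44

Splitting on Migrate: it can be day 3 (12), day 4 (32). Listing each branch's schedules as (Refactor, QA, Handover, Docs) by day number:
Migrate=day 3: (2,1,2,1) (2,2,2,1) (2,3,2,1) (2,4,2,1) (3,1,2,1) (3,2,2,1) (3,3,2,1) (3,4,2,1) (4,1,2,1) (4,2,2,1) (4,3,2,1) (4,4,2,1) — 12.
Migrate=day 4: (2,1,2,1) (2,1,3,1) (2,2,2,1) (2,2,3,1) (2,3,2,1) (2,3,3,1) (2,4,2,1) (2,4,3,1) (3,1,2,1) (3,1,3,1) (3,1,3,2) (3,2,2,1) (3,2,3,1) (3,2,3,2) (3,3,2,1) (3,3,3,1) (3,3,3,2) (3,4,2,1) (3,4,3,1) (3,4,3,2) (4,1,2,1) (4,1,3,1) (4,1,3,2) (4,2,2,1) (4,2,3,1) (4,2,3,2) (4,3,2,1) (4,3,3,1) (4,3,3,2) (4,4,2,1) (4,4,3,1) (4,4,3,2) — 32.
Summing: 12 + 32 = 44.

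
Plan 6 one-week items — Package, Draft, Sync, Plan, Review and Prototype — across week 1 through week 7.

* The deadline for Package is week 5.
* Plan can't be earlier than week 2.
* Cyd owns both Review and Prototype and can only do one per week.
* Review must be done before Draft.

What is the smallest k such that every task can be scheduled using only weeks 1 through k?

2

The precedence chain requires at least 2 distinct weeks.
2 works (last occupied week: week 2): for example Prototype -> week 2; Review -> week 1; Sync -> week 1; Draft -> week 2; Package -> week 1; Plan -> week 2.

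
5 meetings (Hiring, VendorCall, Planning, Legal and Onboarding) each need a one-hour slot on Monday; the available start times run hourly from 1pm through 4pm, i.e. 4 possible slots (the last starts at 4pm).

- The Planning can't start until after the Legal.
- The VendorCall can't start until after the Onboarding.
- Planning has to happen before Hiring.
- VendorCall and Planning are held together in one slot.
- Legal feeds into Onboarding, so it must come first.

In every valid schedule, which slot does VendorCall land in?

3pm

Precedence pushes VendorCall to at least 3pm; VendorCall must be in the same slot as Planning, which can't be after 3pm, so VendorCall is at most 3pm.
So VendorCall is pinned to 3pm.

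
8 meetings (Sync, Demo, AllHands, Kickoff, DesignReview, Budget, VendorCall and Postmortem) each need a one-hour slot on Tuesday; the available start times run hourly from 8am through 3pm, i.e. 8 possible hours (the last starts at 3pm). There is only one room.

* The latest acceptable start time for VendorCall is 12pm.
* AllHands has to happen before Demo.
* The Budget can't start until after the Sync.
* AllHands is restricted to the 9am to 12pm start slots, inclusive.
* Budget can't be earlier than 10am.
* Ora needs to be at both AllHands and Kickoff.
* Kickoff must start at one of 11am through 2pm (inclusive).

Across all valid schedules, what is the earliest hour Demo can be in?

10am

Precedence pushes Demo to at least 10am.
Demo at 10am is achievable: DesignReview=2pm; Kickoff=11am; Postmortem=3pm; Sync=12pm; Budget=1pm; AllHands=9am; Demo=10am; VendorCall=8am.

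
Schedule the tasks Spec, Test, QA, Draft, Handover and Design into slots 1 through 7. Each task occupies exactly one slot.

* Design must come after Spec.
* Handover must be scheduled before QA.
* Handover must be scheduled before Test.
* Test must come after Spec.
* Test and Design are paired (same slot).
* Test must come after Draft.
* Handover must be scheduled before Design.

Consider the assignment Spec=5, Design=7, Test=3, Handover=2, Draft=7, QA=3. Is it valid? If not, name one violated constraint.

No. Test must come after Draft is not satisfied.

Test must come after Draft — violated.
Test must come after Spec — violated.
Design must come after Spec — holds.
Handover must be scheduled before Test — holds.
Handover must be scheduled before Design — holds.
Handover must be scheduled before QA — holds.
Test and Design are paired (same slot) — violated.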